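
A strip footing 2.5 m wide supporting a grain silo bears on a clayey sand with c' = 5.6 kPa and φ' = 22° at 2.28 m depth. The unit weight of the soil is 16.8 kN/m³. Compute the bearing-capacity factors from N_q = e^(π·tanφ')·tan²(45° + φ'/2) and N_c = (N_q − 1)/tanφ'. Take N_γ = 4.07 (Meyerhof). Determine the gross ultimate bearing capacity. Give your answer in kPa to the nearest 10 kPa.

q_ult ≈ 480 kPa

tan22° = 0.404, so N_q = e^(π×0.404)·tan²(56°) = 3.558 × 2.198 = 7.82.
N_c = (7.82 − 1)/tan22° = 16.88.
q = γ·D_f = 16.8 × 2.28 = 38.304 kPa.
c·N_c = 5.6 × 16.883 = 94.544 kPa
q·N_q = 38.304 × 7.8211 = 299.58 kPa
0.5·γ·B·N_γ = 0.5 × 16.8 × 2.5 × 4.07 = 85.47 kPa
q_ult = 94.544 + 299.58 + 85.47 = 479.59 kPa.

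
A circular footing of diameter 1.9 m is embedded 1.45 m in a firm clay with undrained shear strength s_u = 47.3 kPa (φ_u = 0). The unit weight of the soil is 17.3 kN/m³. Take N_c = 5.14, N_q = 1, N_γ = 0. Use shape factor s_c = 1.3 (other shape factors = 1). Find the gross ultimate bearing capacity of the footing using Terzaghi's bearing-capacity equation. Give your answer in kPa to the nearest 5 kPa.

q_ult ≈ 340 kPa

Effective surcharge at the founding depth q = γ·D_f = 17.3 × 1.45 = 25.085 kPa.
q_ult = c·N_c·s_c + q·N_q
     = 47.3 × 5.14 × 1.3 + 25.085 × 1
     = 316.06 + 25.085 = 341.14 kPa.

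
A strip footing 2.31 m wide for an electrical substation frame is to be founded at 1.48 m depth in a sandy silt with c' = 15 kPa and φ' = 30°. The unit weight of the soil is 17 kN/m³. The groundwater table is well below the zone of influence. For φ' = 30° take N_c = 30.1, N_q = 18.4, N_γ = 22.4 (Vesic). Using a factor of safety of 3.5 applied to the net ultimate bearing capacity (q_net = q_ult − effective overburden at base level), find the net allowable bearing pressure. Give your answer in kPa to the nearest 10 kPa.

q_all(net) ≈ 380 kPa

q = γ·D_f = 17 × 1.48 = 25.16 kPa.
c·N_c = 15 × 30.1 = 451.5 kPa
q·N_q = 25.16 × 18.4 = 462.94 kPa
0.5·γ·B·N_γ = 0.5 × 17 × 2.31 × 22.4 = 439.82 kPa
q_ult = 451.5 + 462.94 + 439.82 = 1354.3 kPa.
Net ultimate: q_net = 1354.3 − 25.16 = 1329.1 kPa.
q_all(net) = 1329.1 / 3.5 = 379.75 kPa.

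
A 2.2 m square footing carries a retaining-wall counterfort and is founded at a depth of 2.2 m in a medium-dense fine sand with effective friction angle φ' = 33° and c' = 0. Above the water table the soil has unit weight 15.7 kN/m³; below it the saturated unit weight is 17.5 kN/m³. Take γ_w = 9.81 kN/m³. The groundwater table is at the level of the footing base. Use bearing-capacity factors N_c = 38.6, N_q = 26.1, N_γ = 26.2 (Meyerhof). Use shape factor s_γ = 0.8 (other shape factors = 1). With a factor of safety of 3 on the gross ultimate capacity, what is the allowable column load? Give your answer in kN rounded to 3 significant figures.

Overburden at base level: q = 15.7 × 2.2 = 34.54 kPa.
Below the base the soil is submerged, so the ½γBN_γ term uses γ' = 17.5 − 9.81 = 7.69 kN/m³.
Surcharge term q·N_q = 34.54 × 26.1 = 901.49 kPa; self-weight term 0.5·γ·B·N_γ·s_γ = 0.5 × 7.69 × 2.2 × 26.2 × 0.8 = 177.3 kPa.
q_ult = 901.49 + 177.3 = 1078.8 kPa.
Gross allowable pressure q_all = 1078.8 / 3 = 359.6 kPa.
Footing area = 4.84 m², so allowable column load = 359.6 × 4.84 = 1740.5 kN.

P_all ≈ 1740 kN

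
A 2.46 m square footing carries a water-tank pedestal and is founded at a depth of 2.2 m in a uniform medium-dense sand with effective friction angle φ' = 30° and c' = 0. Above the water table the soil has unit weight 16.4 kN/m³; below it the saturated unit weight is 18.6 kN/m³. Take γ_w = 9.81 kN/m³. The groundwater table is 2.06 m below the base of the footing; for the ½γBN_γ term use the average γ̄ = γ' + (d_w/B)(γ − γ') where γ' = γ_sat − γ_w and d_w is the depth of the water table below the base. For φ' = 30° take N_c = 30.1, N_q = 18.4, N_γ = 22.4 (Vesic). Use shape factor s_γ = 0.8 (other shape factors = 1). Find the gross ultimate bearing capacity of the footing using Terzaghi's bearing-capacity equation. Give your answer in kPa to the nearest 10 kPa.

q_ult ≈ 1000 kPa

q = γ·D_f = 16.4 × 2.2 = 36.08 kPa.
γ' = 8.79 kN/m³; averaging over the depth B below the base, γ̄ = γ' + (d_w/B)(γ − γ') = 15.163 kN/m³.
q·N_q = 36.08 × 18.4 = 663.87 kPa
0.5·γ·B·N_γ·s_γ = 0.5 × 15.163 × 2.46 × 22.4 × 0.8 = 334.21 kPa
q_ult = 663.87 + 334.21 = 998.08 kPa.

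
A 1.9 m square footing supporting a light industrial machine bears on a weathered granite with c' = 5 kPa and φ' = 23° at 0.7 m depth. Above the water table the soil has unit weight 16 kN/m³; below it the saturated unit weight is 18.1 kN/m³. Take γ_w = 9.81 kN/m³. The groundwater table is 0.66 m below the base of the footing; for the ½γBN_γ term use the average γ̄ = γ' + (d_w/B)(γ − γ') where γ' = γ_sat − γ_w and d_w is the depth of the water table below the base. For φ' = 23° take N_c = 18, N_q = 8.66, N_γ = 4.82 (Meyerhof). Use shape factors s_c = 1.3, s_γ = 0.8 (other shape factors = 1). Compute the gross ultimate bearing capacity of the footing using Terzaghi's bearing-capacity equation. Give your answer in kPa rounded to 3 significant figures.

q_ult ≈ 254 kPa

Overburden at base level: q = 16 × 0.7 = 11.2 kPa.
The water table is 0.66 m below the base (< B = 1.9 m), so the ½γBN_γ term uses γ̄ = γ' + (d_w/B)(γ − γ') = 8.29 + (0.66/1.9)(16 − 8.29) = 10.968 kN/m³.
Cohesion term c·N_c·s_c = 5 × 18 × 1.3 = 117 kPa; surcharge term q·N_q = 11.2 × 8.66 = 96.992 kPa; self-weight term 0.5·γ·B·N_γ·s_γ = 0.5 × 10.968 × 1.9 × 4.82 × 0.8 = 40.179 kPa.
q_ult = 117 + 96.992 + 40.179 = 254.17 kPa.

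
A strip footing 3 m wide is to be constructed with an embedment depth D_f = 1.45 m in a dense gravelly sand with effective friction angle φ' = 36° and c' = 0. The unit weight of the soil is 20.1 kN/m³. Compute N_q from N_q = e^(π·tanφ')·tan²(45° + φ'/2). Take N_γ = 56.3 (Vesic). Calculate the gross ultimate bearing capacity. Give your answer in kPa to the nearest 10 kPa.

q_ult ≈ 2800 kPa

tan36° = 0.7265, so N_q = e^(π×0.7265)·tan²(63°) = 9.801 × 3.852 = 37.75.
q = γ·D_f = 20.1 × 1.45 = 29.145 kPa.
q·N_q = 29.145 × 37.752 = 1100.3 kPa
0.5·γ·B·N_γ = 0.5 × 20.1 × 3 × 56.3 = 1697.4 kPa
q_ult = 1100.3 + 1697.4 = 2797.7 kPa.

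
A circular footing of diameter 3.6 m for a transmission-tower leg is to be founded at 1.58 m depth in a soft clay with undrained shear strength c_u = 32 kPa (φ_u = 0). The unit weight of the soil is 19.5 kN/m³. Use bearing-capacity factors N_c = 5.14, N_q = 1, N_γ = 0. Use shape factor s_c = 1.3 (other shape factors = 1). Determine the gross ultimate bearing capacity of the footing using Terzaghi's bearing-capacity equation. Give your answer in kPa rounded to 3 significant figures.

Effective surcharge at the founding depth q = γ·D_f = 19.5 × 1.58 = 30.81 kPa.
q_ult = c·N_c·s_c + q·N_q
     = 32 × 5.14 × 1.3 + 30.81 × 1
     = 213.82 + 30.81 = 244.63 kPa.

q_ult ≈ 245 kPa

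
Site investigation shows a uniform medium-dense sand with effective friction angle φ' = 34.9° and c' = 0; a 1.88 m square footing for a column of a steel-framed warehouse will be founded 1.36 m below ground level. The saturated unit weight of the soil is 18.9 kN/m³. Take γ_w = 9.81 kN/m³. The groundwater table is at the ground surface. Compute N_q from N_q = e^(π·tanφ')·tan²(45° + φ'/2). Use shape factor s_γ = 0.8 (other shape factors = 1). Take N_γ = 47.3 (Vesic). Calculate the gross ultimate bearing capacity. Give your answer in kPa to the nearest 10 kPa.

tan34.9° = 0.6976, so N_q = e^(π×0.6976)·tan²(62.45°) = 8.95 × 3.674 = 32.89.
γ' = 18.9 − 9.81 = 9.09 kN/m³ (submerged throughout). q = 9.09 × 1.36 = 12.362 kPa; the same γ' applies in the ½γBN_γ term.
q·N_q = 12.362 × 32.885 = 406.54 kPa
0.5·γ·B·N_γ·s_γ = 0.5 × 9.09 × 1.88 × 47.3 × 0.8 = 323.33 kPa
q_ult = 406.54 + 323.33 = 729.87 kPa.

q_ult ≈ 730 kPa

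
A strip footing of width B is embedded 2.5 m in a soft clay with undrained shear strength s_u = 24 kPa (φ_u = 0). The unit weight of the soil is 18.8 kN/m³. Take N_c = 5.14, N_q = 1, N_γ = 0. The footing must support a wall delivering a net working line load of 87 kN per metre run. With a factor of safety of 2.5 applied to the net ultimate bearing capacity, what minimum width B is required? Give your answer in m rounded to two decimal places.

B = 1.76 m

Effective surcharge at the founding depth q = γ·D_f = 18.8 × 2.5 = 47 kPa.
q_ult = c·N_c + q·N_q
     = 24 × 5.14 + 47 × 1
     = 123.36 + 47 = 170.36 kPa.
For φ = 0 the ½γBN_γ term vanishes, so q_ult is independent of B. q_net = 170.36 − 47 = 123.36 kPa; q_all(net) = 123.36/2.5 = 49.344 kPa.
Required width B = w / q_all(net) = 87 / 49.344 = 1.763 m.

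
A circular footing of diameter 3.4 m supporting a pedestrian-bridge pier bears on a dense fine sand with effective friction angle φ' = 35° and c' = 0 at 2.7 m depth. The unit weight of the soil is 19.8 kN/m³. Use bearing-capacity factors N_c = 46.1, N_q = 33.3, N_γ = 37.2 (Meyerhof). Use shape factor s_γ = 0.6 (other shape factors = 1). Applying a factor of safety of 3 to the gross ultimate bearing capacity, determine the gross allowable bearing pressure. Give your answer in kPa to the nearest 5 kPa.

q_all ≈ 845 kPa

q = γ·D_f = 19.8 × 2.7 = 53.46 kPa.
q·N_q = 53.46 × 33.3 = 1780.2 kPa
0.5·γ·B·N_γ·s_γ = 0.5 × 19.8 × 3.4 × 37.2 × 0.6 = 751.29 kPa
q_ult = 1780.2 + 751.29 = 2531.5 kPa.
q_all = q_ult / FS = 2531.5 / 3 = 843.84 kPa.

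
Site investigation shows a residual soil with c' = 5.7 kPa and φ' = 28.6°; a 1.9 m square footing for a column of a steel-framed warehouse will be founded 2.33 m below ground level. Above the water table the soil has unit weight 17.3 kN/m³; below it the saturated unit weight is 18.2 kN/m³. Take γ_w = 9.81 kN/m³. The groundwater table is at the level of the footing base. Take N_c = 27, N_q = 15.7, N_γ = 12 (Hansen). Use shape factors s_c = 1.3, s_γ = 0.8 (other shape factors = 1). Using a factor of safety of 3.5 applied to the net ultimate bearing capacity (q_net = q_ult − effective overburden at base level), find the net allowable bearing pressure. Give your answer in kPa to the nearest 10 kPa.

Effective surcharge at the founding depth q = γ·D_f = 17.3 × 2.33 = 40.309 kPa.
The water table coincides with the base, so in the self-weight term γ → γ' = 8.39 kN/m³.
q_ult = c·N_c·s_c + q·N_q + 0.5·γ·B·N_γ·s_γ
     = 5.7 × 27 × 1.3 + 40.309 × 15.7 + 0.5 × 8.39 × 1.9 × 12 × 0.8
     = 200.07 + 632.85 + 76.517 = 909.44 kPa.
Net ultimate: q_net = 909.44 − 40.309 = 869.13 kPa.
q_all(net) = 869.13 / 3.5 = 248.32 kPa.

q_all(net) ≈ 250 kPa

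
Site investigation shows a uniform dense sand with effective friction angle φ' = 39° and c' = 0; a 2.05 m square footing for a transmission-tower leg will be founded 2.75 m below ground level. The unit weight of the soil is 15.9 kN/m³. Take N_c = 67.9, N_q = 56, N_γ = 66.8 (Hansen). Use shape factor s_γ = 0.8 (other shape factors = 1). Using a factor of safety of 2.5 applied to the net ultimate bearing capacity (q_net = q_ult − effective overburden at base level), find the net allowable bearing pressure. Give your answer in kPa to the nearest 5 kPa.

q_all(net) ≈ 1310 kPa

Overburden at base level: q = 15.9 × 2.75 = 43.725 kPa.
Surcharge term q·N_q = 43.725 × 56 = 2448.6 kPa; self-weight term 0.5·γ·B·N_γ·s_γ = 0.5 × 15.9 × 2.05 × 66.8 × 0.8 = 870.94 kPa.
q_ult = 2448.6 + 870.94 = 3319.5 kPa.
Net ultimate: q_net = 3319.5 − 43.725 = 3275.8 kPa.
q_all(net) = 3275.8 / 2.5 = 1310.3 kPa.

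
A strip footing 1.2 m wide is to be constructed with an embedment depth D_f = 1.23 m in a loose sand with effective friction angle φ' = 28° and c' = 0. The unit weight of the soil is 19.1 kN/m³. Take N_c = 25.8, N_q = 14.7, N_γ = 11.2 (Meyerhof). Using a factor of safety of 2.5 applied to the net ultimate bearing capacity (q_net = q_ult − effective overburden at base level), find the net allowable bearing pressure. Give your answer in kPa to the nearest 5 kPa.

q_all(net) ≈ 180 kPa

q = γ·D_f = 19.1 × 1.23 = 23.493 kPa.
q·N_q = 23.493 × 14.7 = 345.35 kPa
0.5·γ·B·N_γ = 0.5 × 19.1 × 1.2 × 11.2 = 128.35 kPa
q_ult = 345.35 + 128.35 = 473.7 kPa.
Net ultimate: q_net = 473.7 − 23.493 = 450.21 kPa.
q_all(net) = 450.21 / 2.5 = 180.08 kPa.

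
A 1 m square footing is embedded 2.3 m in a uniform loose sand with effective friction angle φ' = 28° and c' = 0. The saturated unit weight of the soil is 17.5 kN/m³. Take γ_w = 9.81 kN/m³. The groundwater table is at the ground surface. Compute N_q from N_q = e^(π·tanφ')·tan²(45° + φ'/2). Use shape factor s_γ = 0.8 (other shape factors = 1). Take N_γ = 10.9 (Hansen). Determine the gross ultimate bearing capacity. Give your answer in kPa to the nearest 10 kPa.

q_ult ≈ 290 kPa

tan28° = 0.5317, so N_q = e^(π×0.5317)·tan²(59°) = 5.314 × 2.77 = 14.72.
With the water table at the surface the whole profile is submerged: γ' = 17.5 − 9.81 = 7.69 kN/m³, so q = γ'·D_f = 17.687 kPa; the same γ' applies in the ½γBN_γ term.
q_ult = q·N_q + 0.5·γ·B·N_γ·s_γ
     = 17.687 × 14.72 + 0.5 × 7.69 × 1 × 10.9 × 0.8
     = 260.35 + 33.528 = 293.88 kPa.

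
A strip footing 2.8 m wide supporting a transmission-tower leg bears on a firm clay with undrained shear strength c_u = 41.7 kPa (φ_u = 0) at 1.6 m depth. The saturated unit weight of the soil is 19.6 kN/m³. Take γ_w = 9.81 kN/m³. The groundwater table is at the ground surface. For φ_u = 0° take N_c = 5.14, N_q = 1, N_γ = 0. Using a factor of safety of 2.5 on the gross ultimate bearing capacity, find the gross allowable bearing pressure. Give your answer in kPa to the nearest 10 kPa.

Water table at ground surface, so effective unit weight γ' = 19.6 − 9.81 = 9.79 kN/m³ is used throughout; overburden q = 9.79 × 1.6 = 15.664 kPa.
Cohesion term c·N_c = 41.7 × 5.14 = 214.34 kPa; surcharge term q·N_q = 15.664 × 1 = 15.664 kPa.
q_ult = 214.34 + 15.664 = 230 kPa.
q_all = 230 / 2.5 = 92.001 kPa.

q_all ≈ 90 kPa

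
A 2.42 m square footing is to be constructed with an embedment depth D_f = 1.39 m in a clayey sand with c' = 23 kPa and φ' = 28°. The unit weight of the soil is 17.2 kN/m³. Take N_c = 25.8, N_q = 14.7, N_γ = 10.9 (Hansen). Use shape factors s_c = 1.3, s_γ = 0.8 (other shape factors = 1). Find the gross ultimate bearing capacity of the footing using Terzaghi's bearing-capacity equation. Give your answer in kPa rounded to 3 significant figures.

q_ult ≈ 1300 kPa

q = γ·D_f = 17.2 × 1.39 = 23.908 kPa.
c·N_c·s_c = 23 × 25.8 × 1.3 = 771.42 kPa
q·N_q = 23.908 × 14.7 = 351.45 kPa
0.5·γ·B·N_γ·s_γ = 0.5 × 17.2 × 2.42 × 10.9 × 0.8 = 181.48 kPa
q_ult = 771.42 + 351.45 + 181.48 = 1304.3 kPa.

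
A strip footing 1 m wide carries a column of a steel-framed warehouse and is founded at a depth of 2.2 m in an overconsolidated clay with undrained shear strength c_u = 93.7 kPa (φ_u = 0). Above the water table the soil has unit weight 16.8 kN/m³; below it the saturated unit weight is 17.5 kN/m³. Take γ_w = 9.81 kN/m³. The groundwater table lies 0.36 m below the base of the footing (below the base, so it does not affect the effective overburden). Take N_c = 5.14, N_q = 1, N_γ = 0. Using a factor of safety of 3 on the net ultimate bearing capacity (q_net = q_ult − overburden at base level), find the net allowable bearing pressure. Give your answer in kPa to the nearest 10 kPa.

Effective surcharge at the founding depth q = γ·D_f = 16.8 × 2.2 = 36.96 kPa.
q_ult = c·N_c + q·N_q
     = 93.7 × 5.14 + 36.96 × 1
     = 481.62 + 36.96 = 518.58 kPa.
q_net = 518.58 − 36.96 = 481.62 kPa.
q_all(net) = 481.62 / 3 = 160.54 kPa.

q_all(net) ≈ 160 kPa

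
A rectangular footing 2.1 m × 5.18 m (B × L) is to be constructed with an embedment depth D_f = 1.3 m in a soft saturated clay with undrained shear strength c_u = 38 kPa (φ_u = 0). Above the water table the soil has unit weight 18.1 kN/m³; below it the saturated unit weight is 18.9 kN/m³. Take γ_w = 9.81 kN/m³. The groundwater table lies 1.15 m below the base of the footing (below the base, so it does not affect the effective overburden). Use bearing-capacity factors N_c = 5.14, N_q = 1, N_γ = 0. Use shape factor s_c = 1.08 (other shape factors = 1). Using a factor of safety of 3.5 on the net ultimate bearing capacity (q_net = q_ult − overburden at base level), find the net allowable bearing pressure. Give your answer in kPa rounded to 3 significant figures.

q = γ·D_f = 18.1 × 1.3 = 23.53 kPa.
c·N_c·s_c = 38 × 5.14 × 1.08 = 210.95 kPa
q·N_q = 23.53 × 1 = 23.53 kPa
q_ult = 210.95 + 23.53 = 234.48 kPa.
q_net = 234.48 − 23.53 = 210.95 kPa.
q_all(net) = 210.95 / 3.5 = 60.27 kPa.

q_all(net) ≈ 60.3 kPa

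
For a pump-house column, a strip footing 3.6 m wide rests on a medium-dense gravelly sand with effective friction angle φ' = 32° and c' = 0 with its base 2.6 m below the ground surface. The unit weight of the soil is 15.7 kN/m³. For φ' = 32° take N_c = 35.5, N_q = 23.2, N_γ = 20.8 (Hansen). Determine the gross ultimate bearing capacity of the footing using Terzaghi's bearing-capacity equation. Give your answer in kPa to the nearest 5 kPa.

q_ult ≈ 1535 kPa

Effective surcharge at the founding depth q = γ·D_f = 15.7 × 2.6 = 40.82 kPa.
q_ult = q·N_q + 0.5·γ·B·N_γ
     = 40.82 × 23.2 + 0.5 × 15.7 × 3.6 × 20.8
     = 947.02 + 587.81 = 1534.8 kPa.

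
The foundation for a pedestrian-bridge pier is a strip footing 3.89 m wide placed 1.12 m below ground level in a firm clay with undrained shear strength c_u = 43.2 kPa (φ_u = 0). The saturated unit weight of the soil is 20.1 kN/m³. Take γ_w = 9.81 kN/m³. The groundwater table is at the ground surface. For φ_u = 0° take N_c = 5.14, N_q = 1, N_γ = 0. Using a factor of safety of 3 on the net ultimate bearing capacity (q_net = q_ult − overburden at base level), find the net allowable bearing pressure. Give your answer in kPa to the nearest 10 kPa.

With the water table at the surface the whole profile is submerged: γ' = 20.1 − 9.81 = 10.29 kN/m³, so q = γ'·D_f = 11.525 kPa.
q_ult = c·N_c + q·N_q
     = 43.2 × 5.14 + 11.525 × 1
     = 222.05 + 11.525 = 233.57 kPa.
q_net = 233.57 − 11.525 = 222.05 kPa.
q_all(net) = 222.05 / 3 = 74.016 kPa.

q_all(net) ≈ 70 kPa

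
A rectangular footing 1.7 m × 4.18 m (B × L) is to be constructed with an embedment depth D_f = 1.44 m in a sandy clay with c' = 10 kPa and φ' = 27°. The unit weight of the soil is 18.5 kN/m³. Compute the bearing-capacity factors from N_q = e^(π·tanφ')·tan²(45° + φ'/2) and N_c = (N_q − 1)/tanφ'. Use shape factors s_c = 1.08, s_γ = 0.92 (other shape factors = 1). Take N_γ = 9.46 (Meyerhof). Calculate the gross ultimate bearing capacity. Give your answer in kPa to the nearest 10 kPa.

q_ult ≈ 750 kPa

tan27° = 0.5095, so N_q = e^(π×0.5095)·tan²(58.5°) = 4.957 × 2.663 = 13.2.
N_c = (13.2 − 1)/tan27° = 23.94.
Effective surcharge at the founding depth q = γ·D_f = 18.5 × 1.44 = 26.64 kPa.
q_ult = c·N_c·s_c + q·N_q + 0.5·γ·B·N_γ·s_γ
     = 10 × 23.942 × 1.08 + 26.64 × 13.199 + 0.5 × 18.5 × 1.7 × 9.46 × 0.92
     = 258.58 + 351.63 + 136.86 = 747.06 kPa.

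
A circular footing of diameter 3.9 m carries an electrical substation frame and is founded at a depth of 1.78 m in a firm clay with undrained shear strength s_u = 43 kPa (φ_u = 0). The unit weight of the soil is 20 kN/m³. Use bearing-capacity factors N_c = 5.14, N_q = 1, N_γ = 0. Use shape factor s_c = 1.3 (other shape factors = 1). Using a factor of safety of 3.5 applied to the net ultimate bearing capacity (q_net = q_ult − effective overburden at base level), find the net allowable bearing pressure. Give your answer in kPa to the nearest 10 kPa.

q_all(net) ≈ 80 kPa

q = γ·D_f = 20 × 1.78 = 35.6 kPa.
c·N_c·s_c = 43 × 5.14 × 1.3 = 287.33 kPa
q·N_q = 35.6 × 1 = 35.6 kPa
q_ult = 287.33 + 35.6 = 322.93 kPa.
Net ultimate: q_net = 322.93 − 35.6 = 287.33 kPa.
q_all(net) = 287.33 / 3.5 = 82.093 kPa.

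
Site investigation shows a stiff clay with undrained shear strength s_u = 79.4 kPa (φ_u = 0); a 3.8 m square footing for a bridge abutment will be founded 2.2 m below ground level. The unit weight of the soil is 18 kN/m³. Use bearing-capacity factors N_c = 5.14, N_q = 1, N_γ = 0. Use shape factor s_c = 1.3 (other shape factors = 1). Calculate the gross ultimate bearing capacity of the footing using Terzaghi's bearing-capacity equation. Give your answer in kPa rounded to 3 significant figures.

q_ult ≈ 570 kPa

Overburden at base level: q = 18 × 2.2 = 39.6 kPa.
Cohesion term c·N_c·s_c = 79.4 × 5.14 × 1.3 = 530.55 kPa; surcharge term q·N_q = 39.6 × 1 = 39.6 kPa.
q_ult = 530.55 + 39.6 = 570.15 kPa.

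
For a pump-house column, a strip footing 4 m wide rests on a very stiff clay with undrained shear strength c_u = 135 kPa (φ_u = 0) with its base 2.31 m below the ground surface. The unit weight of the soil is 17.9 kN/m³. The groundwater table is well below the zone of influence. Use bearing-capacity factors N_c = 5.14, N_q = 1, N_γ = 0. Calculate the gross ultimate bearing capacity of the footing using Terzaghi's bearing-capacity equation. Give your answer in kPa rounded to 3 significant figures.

q_ult ≈ 735 kPa

Effective surcharge at the founding depth q = γ·D_f = 17.9 × 2.31 = 41.349 kPa.
q_ult = c·N_c + q·N_q
     = 135 × 5.14 + 41.349 × 1
     = 693.9 + 41.349 = 735.25 kPa.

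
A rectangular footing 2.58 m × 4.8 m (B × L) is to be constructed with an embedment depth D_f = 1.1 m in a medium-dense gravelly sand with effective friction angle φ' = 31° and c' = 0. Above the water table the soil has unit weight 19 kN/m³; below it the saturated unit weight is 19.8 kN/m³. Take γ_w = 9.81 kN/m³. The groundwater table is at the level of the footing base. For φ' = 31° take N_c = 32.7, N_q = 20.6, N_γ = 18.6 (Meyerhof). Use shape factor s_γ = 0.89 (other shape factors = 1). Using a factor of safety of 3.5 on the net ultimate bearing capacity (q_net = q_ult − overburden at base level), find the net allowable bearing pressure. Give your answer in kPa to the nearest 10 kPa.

q_all(net) ≈ 180 kPa

q = γ·D_f = 19 × 1.1 = 20.9 kPa.
For the ½γBN_γ term take γ' = 19.8 − 9.81 = 9.99 kN/m³ (soil below base is submerged).
q·N_q = 20.9 × 20.6 = 430.54 kPa
0.5·γ·B·N_γ·s_γ = 0.5 × 9.99 × 2.58 × 18.6 × 0.89 = 213.33 kPa
q_ult = 430.54 + 213.33 = 643.87 kPa.
q_net = 643.87 − 20.9 = 622.97 kPa.
q_all(net) = 622.97 / 3.5 = 177.99 kPa.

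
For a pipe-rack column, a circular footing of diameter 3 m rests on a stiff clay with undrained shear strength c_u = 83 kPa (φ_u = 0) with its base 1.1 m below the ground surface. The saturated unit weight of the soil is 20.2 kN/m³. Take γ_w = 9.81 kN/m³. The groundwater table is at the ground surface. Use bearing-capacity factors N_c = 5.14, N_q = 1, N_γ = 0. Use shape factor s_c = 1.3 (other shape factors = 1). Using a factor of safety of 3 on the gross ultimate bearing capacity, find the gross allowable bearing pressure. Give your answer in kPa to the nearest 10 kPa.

q_all ≈ 190 kPa

Water table at ground surface, so effective unit weight γ' = 20.2 − 9.81 = 10.39 kN/m³ is used throughout; overburden q = 10.39 × 1.1 = 11.429 kPa.
Cohesion term c·N_c·s_c = 83 × 5.14 × 1.3 = 554.61 kPa; surcharge term q·N_q = 11.429 × 1 = 11.429 kPa.
q_ult = 554.61 + 11.429 = 566.03 kPa.
q_all = 566.03 / 3 = 188.68 kPa.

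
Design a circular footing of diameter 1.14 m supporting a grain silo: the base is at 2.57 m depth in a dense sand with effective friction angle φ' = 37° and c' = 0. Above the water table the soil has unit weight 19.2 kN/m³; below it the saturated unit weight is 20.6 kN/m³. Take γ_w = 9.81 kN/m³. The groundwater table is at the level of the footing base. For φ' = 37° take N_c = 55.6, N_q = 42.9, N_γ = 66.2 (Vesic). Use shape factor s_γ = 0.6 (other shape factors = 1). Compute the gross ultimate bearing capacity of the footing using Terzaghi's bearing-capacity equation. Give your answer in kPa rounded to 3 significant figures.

Effective surcharge at the founding depth q = γ·D_f = 19.2 × 2.57 = 49.344 kPa.
The water table coincides with the base, so in the self-weight term γ → γ' = 10.79 kN/m³.
q_ult = q·N_q + 0.5·γ·B·N_γ·s_γ
     = 49.344 × 42.9 + 0.5 × 10.79 × 1.14 × 66.2 × 0.6
     = 2116.9 + 244.29 = 2361.1 kPa.

q_ult ≈ 2360 kPa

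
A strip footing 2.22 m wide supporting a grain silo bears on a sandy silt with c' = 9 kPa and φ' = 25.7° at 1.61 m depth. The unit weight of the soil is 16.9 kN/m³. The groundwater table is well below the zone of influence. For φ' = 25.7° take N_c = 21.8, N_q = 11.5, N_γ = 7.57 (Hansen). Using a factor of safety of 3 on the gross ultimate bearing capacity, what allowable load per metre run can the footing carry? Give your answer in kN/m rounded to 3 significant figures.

≈ 482 kN/m

Effective surcharge at the founding depth q = γ·D_f = 16.9 × 1.61 = 27.209 kPa.
q_ult = c·N_c + q·N_q + 0.5·γ·B·N_γ
     = 9 × 21.8 + 27.209 × 11.5 + 0.5 × 16.9 × 2.22 × 7.57
     = 196.2 + 312.9 + 142.01 = 651.11 kPa.
Gross allowable pressure q_all = 651.11 / 3 = 217.04 kPa.
Allowable wall load = q_all × B = 217.04 × 2.22 = 481.82 kN per metre run.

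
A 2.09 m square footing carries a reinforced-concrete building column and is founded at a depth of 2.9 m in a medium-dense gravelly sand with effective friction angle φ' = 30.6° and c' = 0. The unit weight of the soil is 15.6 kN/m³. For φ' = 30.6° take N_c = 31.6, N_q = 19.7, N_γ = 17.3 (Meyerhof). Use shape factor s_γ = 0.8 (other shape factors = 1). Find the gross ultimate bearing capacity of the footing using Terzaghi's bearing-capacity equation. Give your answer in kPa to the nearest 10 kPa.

q_ult ≈ 1120 kPa

Effective surcharge at the founding depth q = γ·D_f = 15.6 × 2.9 = 45.24 kPa.
q_ult = q·N_q + 0.5·γ·B·N_γ·s_γ
     = 45.24 × 19.7 + 0.5 × 15.6 × 2.09 × 17.3 × 0.8
     = 891.23 + 225.62 = 1116.8 kPa.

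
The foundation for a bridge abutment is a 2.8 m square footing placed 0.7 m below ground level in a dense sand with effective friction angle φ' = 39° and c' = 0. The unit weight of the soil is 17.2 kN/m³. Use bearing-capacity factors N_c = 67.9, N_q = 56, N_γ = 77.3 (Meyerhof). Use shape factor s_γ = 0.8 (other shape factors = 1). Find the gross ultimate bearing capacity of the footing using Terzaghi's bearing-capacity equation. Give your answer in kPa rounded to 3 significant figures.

q = γ·D_f = 17.2 × 0.7 = 12.04 kPa.
q·N_q = 12.04 × 56 = 674.24 kPa
0.5·γ·B·N_γ·s_γ = 0.5 × 17.2 × 2.8 × 77.3 × 0.8 = 1489.1 kPa
q_ult = 674.24 + 1489.1 = 2163.3 kPa.

q_ult ≈ 2160 kPa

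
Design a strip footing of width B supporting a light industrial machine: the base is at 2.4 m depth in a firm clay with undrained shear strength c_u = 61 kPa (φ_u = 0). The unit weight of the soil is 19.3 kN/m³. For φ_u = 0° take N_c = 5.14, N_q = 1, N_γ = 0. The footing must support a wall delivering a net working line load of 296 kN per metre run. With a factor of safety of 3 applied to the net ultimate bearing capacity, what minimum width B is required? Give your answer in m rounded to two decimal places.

B = 2.83 m

Effective surcharge at the founding depth q = γ·D_f = 19.3 × 2.4 = 46.32 kPa.
q_ult = c·N_c + q·N_q
     = 61 × 5.14 + 46.32 × 1
     = 313.54 + 46.32 = 359.86 kPa.
For φ = 0 the ½γBN_γ term vanishes, so q_ult is independent of B. q_net = 359.86 − 46.32 = 313.54 kPa; q_all(net) = 313.54/3 = 104.51 kPa.
Required width B = w / q_all(net) = 296 / 104.51 = 2.832 m.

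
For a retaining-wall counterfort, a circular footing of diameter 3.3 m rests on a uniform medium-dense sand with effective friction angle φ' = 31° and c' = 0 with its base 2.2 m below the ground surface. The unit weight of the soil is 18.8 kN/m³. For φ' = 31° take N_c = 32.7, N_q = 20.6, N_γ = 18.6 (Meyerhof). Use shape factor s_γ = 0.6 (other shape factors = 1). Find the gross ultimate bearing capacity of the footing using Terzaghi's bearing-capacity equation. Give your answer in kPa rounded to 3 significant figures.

q_ult ≈ 1200 kPa

Effective surcharge at the founding depth q = γ·D_f = 18.8 × 2.2 = 41.36 kPa.
q_ult = q·N_q + 0.5·γ·B·N_γ·s_γ
     = 41.36 × 20.6 + 0.5 × 18.8 × 3.3 × 18.6 × 0.6
     = 852.02 + 346.18 = 1198.2 kPa.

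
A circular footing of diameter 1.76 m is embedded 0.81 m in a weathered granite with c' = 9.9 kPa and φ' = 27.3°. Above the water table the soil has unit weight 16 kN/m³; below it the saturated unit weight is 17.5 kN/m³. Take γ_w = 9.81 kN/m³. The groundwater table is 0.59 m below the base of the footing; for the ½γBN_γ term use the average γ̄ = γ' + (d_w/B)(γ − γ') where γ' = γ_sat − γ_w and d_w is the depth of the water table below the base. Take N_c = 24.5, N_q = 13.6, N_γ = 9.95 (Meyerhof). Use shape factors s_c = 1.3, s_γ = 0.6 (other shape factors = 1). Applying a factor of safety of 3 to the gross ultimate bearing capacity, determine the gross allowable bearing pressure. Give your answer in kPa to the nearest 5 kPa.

q = γ·D_f = 16 × 0.81 = 12.96 kPa.
γ' = 7.69 kN/m³; averaging over the depth B below the base, γ̄ = γ' + (d_w/B)(γ − γ') = 10.476 kN/m³.
c·N_c·s_c = 9.9 × 24.5 × 1.3 = 315.31 kPa
q·N_q = 12.96 × 13.6 = 176.26 kPa
0.5·γ·B·N_γ·s_γ = 0.5 × 10.476 × 1.76 × 9.95 × 0.6 = 55.035 kPa
q_ult = 315.31 + 176.26 + 55.035 = 546.61 kPa.
q_all = q_ult / FS = 546.61 / 3 = 182.2 kPa.

q_all ≈ 180 kPa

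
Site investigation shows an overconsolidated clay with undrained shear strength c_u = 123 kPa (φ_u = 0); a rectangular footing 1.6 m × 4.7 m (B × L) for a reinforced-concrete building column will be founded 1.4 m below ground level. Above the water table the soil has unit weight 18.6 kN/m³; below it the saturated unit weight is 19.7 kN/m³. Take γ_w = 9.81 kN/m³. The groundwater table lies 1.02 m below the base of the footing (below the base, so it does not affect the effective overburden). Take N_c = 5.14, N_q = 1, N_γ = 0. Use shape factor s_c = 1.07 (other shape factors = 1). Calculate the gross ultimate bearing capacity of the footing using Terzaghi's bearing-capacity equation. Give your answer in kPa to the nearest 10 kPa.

Effective surcharge at the founding depth q = γ·D_f = 18.6 × 1.4 = 26.04 kPa.
q_ult = c·N_c·s_c + q·N_q
     = 123 × 5.14 × 1.07 + 26.04 × 1
     = 676.48 + 26.04 = 702.52 kPa.

q_ult ≈ 700 kPa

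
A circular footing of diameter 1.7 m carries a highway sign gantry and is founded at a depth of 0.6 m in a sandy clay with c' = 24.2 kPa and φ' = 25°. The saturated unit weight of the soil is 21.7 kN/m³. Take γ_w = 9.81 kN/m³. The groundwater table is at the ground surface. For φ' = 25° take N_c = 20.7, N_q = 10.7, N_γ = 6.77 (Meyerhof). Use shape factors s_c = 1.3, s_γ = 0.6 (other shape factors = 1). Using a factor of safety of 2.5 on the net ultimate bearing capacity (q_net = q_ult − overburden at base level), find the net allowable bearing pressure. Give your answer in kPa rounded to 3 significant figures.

q_all(net) ≈ 305 kPa

γ' = 21.7 − 9.81 = 11.89 kN/m³ (submerged throughout). q = 11.89 × 0.6 = 7.134 kPa; the same γ' applies in the ½γBN_γ term.
c·N_c·s_c = 24.2 × 20.7 × 1.3 = 651.22 kPa
q·N_q = 7.134 × 10.7 = 76.334 kPa
0.5·γ·B·N_γ·s_γ = 0.5 × 11.89 × 1.7 × 6.77 × 0.6 = 41.053 kPa
q_ult = 651.22 + 76.334 + 41.053 = 768.61 kPa.
q_net = 768.61 − 7.134 = 761.47 kPa.
q_all(net) = 761.47 / 2.5 = 304.59 kPa.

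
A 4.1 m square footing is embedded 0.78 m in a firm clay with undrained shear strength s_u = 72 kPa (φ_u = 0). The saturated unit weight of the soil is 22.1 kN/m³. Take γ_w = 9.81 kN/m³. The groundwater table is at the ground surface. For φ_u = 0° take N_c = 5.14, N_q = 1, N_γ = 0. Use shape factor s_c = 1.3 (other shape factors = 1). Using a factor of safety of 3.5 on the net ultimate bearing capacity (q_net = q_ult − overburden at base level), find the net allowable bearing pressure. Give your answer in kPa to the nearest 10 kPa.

With the water table at the surface the whole profile is submerged: γ' = 22.1 − 9.81 = 12.29 kN/m³, so q = γ'·D_f = 9.5862 kPa.
q_ult = c·N_c·s_c + q·N_q
     = 72 × 5.14 × 1.3 + 9.5862 × 1
     = 481.1 + 9.5862 = 490.69 kPa.
q_net = 490.69 − 9.5862 = 481.1 kPa.
q_all(net) = 481.1 / 3.5 = 137.46 kPa.

q_all(net) ≈ 140 kPa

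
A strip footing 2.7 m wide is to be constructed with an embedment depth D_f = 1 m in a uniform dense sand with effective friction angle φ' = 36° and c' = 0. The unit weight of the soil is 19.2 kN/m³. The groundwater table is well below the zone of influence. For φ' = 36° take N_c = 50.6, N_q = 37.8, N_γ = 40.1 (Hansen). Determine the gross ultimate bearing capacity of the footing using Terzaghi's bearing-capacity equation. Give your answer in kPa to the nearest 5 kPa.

q_ult ≈ 1765 kPa

q = γ·D_f = 19.2 × 1 = 19.2 kPa.
q·N_q = 19.2 × 37.8 = 725.76 kPa
0.5·γ·B·N_γ = 0.5 × 19.2 × 2.7 × 40.1 = 1039.4 kPa
q_ult = 725.76 + 1039.4 = 1765.2 kPa.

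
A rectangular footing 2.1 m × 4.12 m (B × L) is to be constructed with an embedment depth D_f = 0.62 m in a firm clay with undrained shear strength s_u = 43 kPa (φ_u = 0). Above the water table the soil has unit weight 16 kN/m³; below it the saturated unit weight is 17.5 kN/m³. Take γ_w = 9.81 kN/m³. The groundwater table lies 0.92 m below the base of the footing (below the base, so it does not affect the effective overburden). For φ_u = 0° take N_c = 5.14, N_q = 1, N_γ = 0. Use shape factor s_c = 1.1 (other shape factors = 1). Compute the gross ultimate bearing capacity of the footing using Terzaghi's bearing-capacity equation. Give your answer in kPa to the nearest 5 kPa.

Effective surcharge at the founding depth q = γ·D_f = 16 × 0.62 = 9.92 kPa.
q_ult = c·N_c·s_c + q·N_q
     = 43 × 5.14 × 1.1 + 9.92 × 1
     = 243.12 + 9.92 = 253.04 kPa.

q_ult ≈ 255 kPa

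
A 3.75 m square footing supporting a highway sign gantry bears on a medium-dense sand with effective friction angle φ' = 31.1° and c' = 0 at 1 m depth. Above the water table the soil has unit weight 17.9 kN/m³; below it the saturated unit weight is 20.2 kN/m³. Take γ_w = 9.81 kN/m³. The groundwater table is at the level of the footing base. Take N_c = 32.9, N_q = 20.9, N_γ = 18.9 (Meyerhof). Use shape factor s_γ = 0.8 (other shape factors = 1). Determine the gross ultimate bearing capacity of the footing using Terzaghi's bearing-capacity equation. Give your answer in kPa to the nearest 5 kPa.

q_ult ≈ 670 kPa

Effective surcharge at the founding depth q = γ·D_f = 17.9 × 1 = 17.9 kPa.
The water table coincides with the base, so in the self-weight term γ → γ' = 10.39 kN/m³.
q_ult = q·N_q + 0.5·γ·B·N_γ·s_γ
     = 17.9 × 20.9 + 0.5 × 10.39 × 3.75 × 18.9 × 0.8
     = 374.11 + 294.56 = 668.67 kPa.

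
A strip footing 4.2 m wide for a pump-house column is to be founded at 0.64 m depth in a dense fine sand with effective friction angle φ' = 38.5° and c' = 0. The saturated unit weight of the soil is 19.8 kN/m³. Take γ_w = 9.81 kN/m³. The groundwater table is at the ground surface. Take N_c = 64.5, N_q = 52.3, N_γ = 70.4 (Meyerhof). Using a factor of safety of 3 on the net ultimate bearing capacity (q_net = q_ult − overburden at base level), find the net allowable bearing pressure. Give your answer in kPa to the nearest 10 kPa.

Water table at ground surface, so effective unit weight γ' = 19.8 − 9.81 = 9.99 kN/m³ is used throughout; overburden q = 9.99 × 0.64 = 6.3936 kPa; the same γ' applies in the ½γBN_γ term.
Surcharge term q·N_q = 6.3936 × 52.3 = 334.39 kPa; self-weight term 0.5·γ·B·N_γ = 0.5 × 9.99 × 4.2 × 70.4 = 1476.9 kPa.
q_ult = 334.39 + 1476.9 = 1811.3 kPa.
q_net = 1811.3 − 6.3936 = 1804.9 kPa.
q_all(net) = 1804.9 / 3 = 601.64 kPa.

q_all(net) ≈ 600 kPa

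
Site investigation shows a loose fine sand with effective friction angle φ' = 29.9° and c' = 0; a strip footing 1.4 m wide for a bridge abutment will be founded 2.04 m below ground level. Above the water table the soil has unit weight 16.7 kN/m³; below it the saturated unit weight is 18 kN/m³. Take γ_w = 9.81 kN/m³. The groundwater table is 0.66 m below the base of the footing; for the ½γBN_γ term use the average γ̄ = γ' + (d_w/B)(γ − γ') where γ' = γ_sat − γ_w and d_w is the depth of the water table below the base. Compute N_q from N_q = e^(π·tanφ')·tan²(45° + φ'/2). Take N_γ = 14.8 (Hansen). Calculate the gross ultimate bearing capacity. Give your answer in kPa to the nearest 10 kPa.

q_ult ≈ 750 kPa

tan29.9° = 0.575, so N_q = e^(π×0.575)·tan²(59.95°) = 6.089 × 2.988 = 18.19.
Overburden at base level: q = 16.7 × 2.04 = 34.068 kPa.
The water table is 0.66 m below the base (< B = 1.4 m), so the ½γBN_γ term uses γ̄ = γ' + (d_w/B)(γ − γ') = 8.19 + (0.66/1.4)(16.7 − 8.19) = 12.202 kN/m³.
Surcharge term q·N_q = 34.068 × 18.194 = 619.83 kPa; self-weight term 0.5·γ·B·N_γ = 0.5 × 12.202 × 1.4 × 14.8 = 126.41 kPa.
q_ult = 619.83 + 126.41 = 746.24 kPa.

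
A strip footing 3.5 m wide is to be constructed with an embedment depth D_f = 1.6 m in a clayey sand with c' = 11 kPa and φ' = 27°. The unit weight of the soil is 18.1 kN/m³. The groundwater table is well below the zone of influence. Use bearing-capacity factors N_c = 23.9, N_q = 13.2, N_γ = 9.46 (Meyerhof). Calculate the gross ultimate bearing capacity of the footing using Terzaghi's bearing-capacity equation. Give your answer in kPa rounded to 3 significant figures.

q_ult ≈ 945 kPa

Effective surcharge at the founding depth q = γ·D_f = 18.1 × 1.6 = 28.96 kPa.
q_ult = c·N_c + q·N_q + 0.5·γ·B·N_γ
     = 11 × 23.9 + 28.96 × 13.2 + 0.5 × 18.1 × 3.5 × 9.46
     = 262.9 + 382.27 + 299.65 = 944.82 kPa.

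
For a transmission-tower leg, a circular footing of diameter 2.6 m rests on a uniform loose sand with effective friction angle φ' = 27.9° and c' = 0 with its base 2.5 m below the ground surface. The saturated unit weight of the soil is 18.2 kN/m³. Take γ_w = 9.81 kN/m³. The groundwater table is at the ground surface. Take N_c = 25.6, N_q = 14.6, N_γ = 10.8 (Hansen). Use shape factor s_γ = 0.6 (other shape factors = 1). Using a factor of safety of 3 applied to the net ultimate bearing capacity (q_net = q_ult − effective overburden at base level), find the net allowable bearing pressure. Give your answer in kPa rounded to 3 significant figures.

Water table at ground surface, so effective unit weight γ' = 18.2 − 9.81 = 8.39 kN/m³ is used throughout; overburden q = 8.39 × 2.5 = 20.975 kPa; the same γ' applies in the ½γBN_γ term.
Surcharge term q·N_q = 20.975 × 14.6 = 306.23 kPa; self-weight term 0.5·γ·B·N_γ·s_γ = 0.5 × 8.39 × 2.6 × 10.8 × 0.6 = 70.677 kPa.
q_ult = 306.23 + 70.677 = 376.91 kPa.
Net ultimate: q_net = 376.91 − 20.975 = 355.94 kPa.
q_all(net) = 355.94 / 3 = 118.65 kPa.

q_all(net) ≈ 119 kPa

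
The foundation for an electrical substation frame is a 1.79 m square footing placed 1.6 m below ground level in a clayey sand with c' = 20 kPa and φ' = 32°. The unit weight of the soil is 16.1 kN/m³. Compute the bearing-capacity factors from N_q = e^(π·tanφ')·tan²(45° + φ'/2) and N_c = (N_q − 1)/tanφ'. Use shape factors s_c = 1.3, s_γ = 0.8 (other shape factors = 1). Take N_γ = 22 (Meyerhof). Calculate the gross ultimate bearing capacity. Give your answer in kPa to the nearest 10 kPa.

tan32° = 0.6249, so N_q = e^(π×0.6249)·tan²(61°) = 7.121 × 3.255 = 23.18.
N_c = (23.18 − 1)/tan32° = 35.49.
q = γ·D_f = 16.1 × 1.6 = 25.76 kPa.
c·N_c·s_c = 20 × 35.49 × 1.3 = 922.75 kPa
q·N_q = 25.76 × 23.177 = 597.03 kPa
0.5·γ·B·N_γ·s_γ = 0.5 × 16.1 × 1.79 × 22 × 0.8 = 253.61 kPa
q_ult = 922.75 + 597.03 + 253.61 = 1773.4 kPa.

q_ult ≈ 1770 kPa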